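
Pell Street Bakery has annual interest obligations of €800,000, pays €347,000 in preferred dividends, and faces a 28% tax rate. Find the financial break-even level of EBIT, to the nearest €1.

€1,281,944

Preferred dividends are paid after tax, so their pre-tax equivalent is €347,000 ÷ (1 − 0.28) = €481,944.44.
EPS = 0 when EBIT covers interest plus the pre-tax preferred burden: €800,000 + €481,944.44 = €1,281,944.44.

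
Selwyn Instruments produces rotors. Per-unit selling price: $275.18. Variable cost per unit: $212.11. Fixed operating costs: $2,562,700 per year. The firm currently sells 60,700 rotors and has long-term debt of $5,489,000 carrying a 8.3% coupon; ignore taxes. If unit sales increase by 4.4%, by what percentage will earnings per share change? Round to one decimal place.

+20.8%

At 60,700 units, contribution = 60,700 × $63.07 = $3,828,349.00.
Operating income = contribution − fixed costs = $3,828,349.00 − $2,562,700 = $1,265,649.00.
After interest of $455,587.00, pre-tax earnings = $810,062.00.
DCL = total CM / (EBIT − I) = $3,828,349.00 / $810,062.00 = 4.7260.
%ΔEPS = DCL × %ΔSales = 4.7260 × +4.4% = +20.8%.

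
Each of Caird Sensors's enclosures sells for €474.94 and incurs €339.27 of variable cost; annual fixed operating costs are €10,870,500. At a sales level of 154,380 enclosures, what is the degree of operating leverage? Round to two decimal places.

2.08

Total contribution margin = 154,380 × €135.67 = €20,944,734.60.
Subtracting fixed costs: EBIT = €20,944,734.60 − €10,870,500 = €10,074,234.60.
DOL = contribution ÷ EBIT = €20,944,734.60 ÷ €10,074,234.60 = 2.0790.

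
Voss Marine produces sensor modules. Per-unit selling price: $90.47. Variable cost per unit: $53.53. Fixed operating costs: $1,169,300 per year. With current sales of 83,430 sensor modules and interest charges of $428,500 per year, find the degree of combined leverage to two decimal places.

2.08

Contribution at this volume is 83,430 × $36.94 = $3,081,904.20.
Subtracting fixed costs: EBIT = $3,081,904.20 − $1,169,300 = $1,912,604.20. Interest = $428,500.00.
DOL = $3,081,904.20 ÷ $1,912,604.20 = 1.6114; DFL = $1,912,604.20 ÷ $1,484,104.20 = 1.2887.
DCL = DOL × DFL = 1.6114 × 1.2887 = 2.0766.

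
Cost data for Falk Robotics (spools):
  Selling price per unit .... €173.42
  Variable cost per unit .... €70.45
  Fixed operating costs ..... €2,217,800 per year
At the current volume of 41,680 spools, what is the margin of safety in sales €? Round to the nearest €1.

€3,492,972

Unit CM = price − variable cost = €173.42 − €70.45 = €102.97. Break-even units = €2,217,800 ÷ €102.97 = 21,538.31; break-even revenue = 21,538.31 × €173.42 = €3,735,174.09.
Actual sales revenue = 41,680 × €173.42 = €7,228,145.60.
Margin of safety = €7,228,145.60 − €3,735,174.09 = €3,492,972.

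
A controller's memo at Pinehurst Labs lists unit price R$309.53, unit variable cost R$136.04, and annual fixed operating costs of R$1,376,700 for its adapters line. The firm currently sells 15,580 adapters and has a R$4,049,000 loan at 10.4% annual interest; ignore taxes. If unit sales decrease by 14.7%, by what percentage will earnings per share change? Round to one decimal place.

Total contribution margin = 15,580 × R$173.49 = R$2,702,974.20.
EBIT = R$2,702,974.20 − R$1,376,700 = R$1,326,274.20.
After interest of R$421,096.00, pre-tax earnings = R$905,178.20.
Degree of combined leverage = contribution ÷ (EBIT − I) = R$2,702,974.20 ÷ R$905,178.20 = 2.9861.
EPS therefore changes by 2.9861 × (-14.7%) = -43.9%.

-43.9%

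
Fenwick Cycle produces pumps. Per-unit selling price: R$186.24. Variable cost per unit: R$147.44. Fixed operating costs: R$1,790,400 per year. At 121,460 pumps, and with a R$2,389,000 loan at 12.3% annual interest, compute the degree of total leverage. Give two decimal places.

At 121,460 units, contribution = 121,460 × R$38.80 = R$4,712,648.00.
EBIT = R$4,712,648.00 − R$1,790,400 = R$2,922,248.00. Interest = R$293,847.00, so EBIT − I = R$2,628,401.00.
Degree of total leverage = total CM / (EBIT − interest) = R$4,712,648.00 / R$2,628,401.00 = 1.7930.

1.79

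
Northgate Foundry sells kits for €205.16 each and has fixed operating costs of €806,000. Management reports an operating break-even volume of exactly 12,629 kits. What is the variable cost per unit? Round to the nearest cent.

€141.34

At break-even, FC = Q × (P − VC), so P − VC = €806,000 ÷ 12,629 = €63.8214.
Hence VC = price − CM = €205.16 − €63.8214 = €141.34.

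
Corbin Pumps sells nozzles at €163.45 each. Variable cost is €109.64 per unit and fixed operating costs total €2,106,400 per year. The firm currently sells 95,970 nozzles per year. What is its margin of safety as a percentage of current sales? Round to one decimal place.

59.2%

Each unit contributes €163.45 − €109.64 = €53.81. Break-even units = €2,106,400 ÷ €53.81 = 39,145.14; break-even revenue = 39,145.14 × €163.45 = €6,398,273.18.
Actual sales revenue = 95,970 × €163.45 = €15,686,296.50.
Margin of safety = (€15,686,296.50 − €6,398,273.18) ÷ €15,686,296.50 = 59.2%.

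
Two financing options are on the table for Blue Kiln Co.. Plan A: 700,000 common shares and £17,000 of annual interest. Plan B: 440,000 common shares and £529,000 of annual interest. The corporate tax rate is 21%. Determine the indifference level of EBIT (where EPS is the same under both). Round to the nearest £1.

At indifference, (EBIT − 17,000)(1 − t)/700,000 = (EBIT − 529,000)(1 − t)/440,000.
Cancelling (1 − t) and cross-multiplying: 440,000·(EBIT − 17,000) = 700,000·(EBIT − 529,000).
Solving, EBIT = (529,000·700,000 − 17,000·440,000) / (700,000 − 440,000) = 362,820,000,000 / 260,000 = 1,395,461.54.

£1,395,462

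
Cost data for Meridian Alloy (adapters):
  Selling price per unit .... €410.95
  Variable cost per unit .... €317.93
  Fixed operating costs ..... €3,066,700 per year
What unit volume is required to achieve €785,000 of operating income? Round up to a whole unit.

41,408 adapters

Contribution margin per unit = €410.95 − €317.93 = €93.02.
Need Q such that Q × €93.02 − €3,066,700 = €785,000, i.e. Q = €3,851,700 / €93.02 = 41,407.22 → 41,408.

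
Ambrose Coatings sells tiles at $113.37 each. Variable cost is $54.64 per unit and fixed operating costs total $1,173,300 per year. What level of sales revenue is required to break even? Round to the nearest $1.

CM per unit = $113.37 − $54.64 = $58.73; CM ratio = $58.73 / $113.37 = 0.5180.
Break-even sales = FC ÷ CM ratio = $1,173,300 × $113.37 / $58.73 = $2,264,891.

$2,264,891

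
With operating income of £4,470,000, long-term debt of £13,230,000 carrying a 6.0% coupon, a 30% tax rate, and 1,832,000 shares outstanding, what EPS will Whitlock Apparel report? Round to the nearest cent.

Interest = £793,800.00, so EBT = £4,470,000 − £793,800.00 = £3,676,200.00.
After tax at 30%: net income = £3,676,200.00 × 0.70 = £2,573,340.00.
Per share: £2,573,340.00 / 1,832,000 shares = £1.40.

£1.40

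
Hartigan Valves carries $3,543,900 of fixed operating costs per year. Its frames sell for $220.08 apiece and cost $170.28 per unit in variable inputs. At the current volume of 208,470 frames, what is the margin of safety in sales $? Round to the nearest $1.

$30,218,601

Each unit contributes $220.08 − $170.28 = $49.80. Break-even units = $3,543,900 ÷ $49.80 = 71,162.65; break-even revenue = 71,162.65 × $220.08 = $15,661,476.14.
Current sales = 208,470 × $220.08 = $45,880,077.60.
Margin of safety = $45,880,077.60 − $15,661,476.14 = $30,218,601.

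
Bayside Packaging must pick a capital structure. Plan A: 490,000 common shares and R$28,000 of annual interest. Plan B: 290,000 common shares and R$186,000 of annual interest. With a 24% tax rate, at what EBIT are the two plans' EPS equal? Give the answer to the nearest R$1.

R$415,100

At indifference, (EBIT − 28,000)(1 − t)/490,000 = (EBIT − 186,000)(1 − t)/290,000.
Cancelling (1 − t) and cross-multiplying: 290,000·(EBIT − 28,000) = 490,000·(EBIT − 186,000).
Solving, EBIT = (186,000·490,000 − 28,000·290,000) / (490,000 − 290,000) = 83,020,000,000 / 200,000 = 415,100.00.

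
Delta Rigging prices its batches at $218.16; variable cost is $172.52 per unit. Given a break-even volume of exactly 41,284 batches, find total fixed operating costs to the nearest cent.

Unit CM = price − variable cost = $218.16 − $172.52 = $45.64.
Fixed costs = break-even units × CM = 41,284 × $45.64 = $1,884,201.76.

$1,884,201.76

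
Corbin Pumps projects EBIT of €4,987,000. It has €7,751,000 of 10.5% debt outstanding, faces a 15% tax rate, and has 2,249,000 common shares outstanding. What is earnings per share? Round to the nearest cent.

Interest = €813,855.00, so EBT = €4,987,000 − €813,855.00 = €4,173,145.00.
Net income = €4,173,145.00 × (1 − 0.15) = €3,547,173.25.
EPS = €3,547,173.25 ÷ 2,249,000 = €1.58.

€1.58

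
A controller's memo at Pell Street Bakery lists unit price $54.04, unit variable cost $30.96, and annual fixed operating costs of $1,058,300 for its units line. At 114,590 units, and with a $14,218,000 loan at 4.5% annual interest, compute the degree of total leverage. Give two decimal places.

At 114,590 units, contribution = 114,590 × $23.08 = $2,644,737.20.
EBIT = $2,644,737.20 − $1,058,300 = $1,586,437.20. Interest = $639,810.00.
DOL = $2,644,737.20 ÷ $1,586,437.20 = 1.6671; DFL = $1,586,437.20 ÷ $946,627.20 = 1.6759.
Combined leverage = 1.6671 × 1.6759 = 2.7939.

2.79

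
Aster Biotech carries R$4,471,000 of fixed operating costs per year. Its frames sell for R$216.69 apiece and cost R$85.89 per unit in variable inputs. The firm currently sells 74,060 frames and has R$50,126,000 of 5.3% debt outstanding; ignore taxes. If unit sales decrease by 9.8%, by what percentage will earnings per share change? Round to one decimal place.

Total contribution margin = 74,060 × R$130.80 = R$9,687,048.00.
EBIT = R$9,687,048.00 − R$4,471,000 = R$5,216,048.00.
After interest of R$2,656,678.00, pre-tax earnings = R$2,559,370.00.
DCL = total CM / (EBIT − I) = R$9,687,048.00 / R$2,559,370.00 = 3.7849.
%ΔEPS = DCL × %ΔSales = 3.7849 × -9.8% = -37.1%.

-37.1%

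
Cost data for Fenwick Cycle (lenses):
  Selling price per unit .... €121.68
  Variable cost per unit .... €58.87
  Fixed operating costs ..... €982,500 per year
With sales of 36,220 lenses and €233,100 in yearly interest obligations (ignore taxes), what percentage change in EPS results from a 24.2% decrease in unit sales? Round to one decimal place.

Total contribution margin = 36,220 × €62.81 = €2,274,978.20.
Subtracting fixed costs: EBIT = €2,274,978.20 − €982,500 = €1,292,478.20.
Interest = €233,100.00, so EBIT − I = €1,059,378.20.
Degree of combined leverage = contribution ÷ (EBIT − I) = €2,274,978.20 ÷ €1,059,378.20 = 2.1475.
EPS therefore changes by 2.1475 × (-24.2%) = -52.0%.

-52.0%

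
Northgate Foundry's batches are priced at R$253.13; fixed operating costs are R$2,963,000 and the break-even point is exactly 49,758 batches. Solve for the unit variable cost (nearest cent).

R$193.58

Contribution per unit must be FC / Q = R$2,963,000 / 49,758 = R$59.5482.
Variable cost per unit = R$253.13 − R$59.5482 = R$193.58.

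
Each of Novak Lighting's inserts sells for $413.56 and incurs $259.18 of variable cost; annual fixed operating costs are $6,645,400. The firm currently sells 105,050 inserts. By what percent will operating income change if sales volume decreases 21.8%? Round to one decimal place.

-36.9%

Contribution at this volume is 105,050 × $154.38 = $16,217,619.00.
EBIT = $16,217,619.00 − $6,645,400 = $9,572,219.00.
So DOL = total CM / EBIT = $16,217,619.00 / $9,572,219.00 = 1.6942.
Operating income changes by 1.6942 × -21.8% = -36.9%.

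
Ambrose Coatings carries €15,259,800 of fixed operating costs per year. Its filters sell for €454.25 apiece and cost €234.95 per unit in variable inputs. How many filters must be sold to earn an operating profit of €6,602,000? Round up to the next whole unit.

99,690 filters

Contribution margin per unit = €454.25 − €234.95 = €219.30.
Required volume = (fixed costs + target profit) ÷ CM = (€15,259,800 + €6,602,000) ÷ €219.30 = 99,689.01, so 99,690 filters.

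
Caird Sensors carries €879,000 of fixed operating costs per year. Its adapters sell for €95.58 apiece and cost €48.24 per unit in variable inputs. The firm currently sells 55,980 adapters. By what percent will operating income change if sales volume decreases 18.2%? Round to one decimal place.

At 55,980 units, contribution = 55,980 × €47.34 = €2,650,093.20.
Subtracting fixed costs: EBIT = €2,650,093.20 − €879,000 = €1,771,093.20.
Degree of operating leverage = €2,650,093.20 / €1,771,093.20 = 1.4963.
So EBIT moves 1.4963 × (-18.2%) = -27.2%.

-27.2%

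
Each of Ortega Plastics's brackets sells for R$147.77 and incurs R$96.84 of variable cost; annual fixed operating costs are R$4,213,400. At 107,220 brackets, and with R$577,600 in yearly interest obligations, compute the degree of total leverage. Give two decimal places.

8.15

Total contribution margin = 107,220 × R$50.93 = R$5,460,714.60.
EBIT = R$5,460,714.60 − R$4,213,400 = R$1,247,314.60. Interest = R$577,600.00.
DOL = R$5,460,714.60 ÷ R$1,247,314.60 = 4.3780; DFL = R$1,247,314.60 ÷ R$669,714.60 = 1.8625.
Combined leverage = 4.3780 × 1.8625 = 8.1540.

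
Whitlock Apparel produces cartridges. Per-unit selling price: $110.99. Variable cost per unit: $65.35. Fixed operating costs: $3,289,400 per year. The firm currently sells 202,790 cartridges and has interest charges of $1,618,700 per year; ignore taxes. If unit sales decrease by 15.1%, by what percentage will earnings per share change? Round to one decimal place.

At 202,790 units, contribution = 202,790 × $45.64 = $9,255,335.60.
Subtracting fixed costs: EBIT = $9,255,335.60 − $3,289,400 = $5,965,935.60.
Interest = $1,618,700.00, so EBIT − I = $4,347,235.60.
Degree of combined leverage = contribution ÷ (EBIT − I) = $9,255,335.60 ÷ $4,347,235.60 = 2.1290.
EPS therefore changes by 2.1290 × (-15.1%) = -32.1%.

-32.1%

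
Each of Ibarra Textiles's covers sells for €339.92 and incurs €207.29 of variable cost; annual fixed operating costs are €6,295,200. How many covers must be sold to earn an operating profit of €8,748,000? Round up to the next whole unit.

113,423 covers

Unit CM = price − variable cost = €339.92 − €207.29 = €132.63.
Units = (FC + target) / CM = (€6,295,200 + €8,748,000) / €132.63 = 113,422.30, so 113,423 covers.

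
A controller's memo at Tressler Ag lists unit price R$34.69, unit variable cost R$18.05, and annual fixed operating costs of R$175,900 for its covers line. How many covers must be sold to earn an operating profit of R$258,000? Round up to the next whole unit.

26,076 covers

Unit CM = price − variable cost = R$34.69 − R$18.05 = R$16.64.
Need Q such that Q × R$16.64 − R$175,900 = R$258,000, i.e. Q = R$433,900 / R$16.64 = 26,075.72 → 26,076.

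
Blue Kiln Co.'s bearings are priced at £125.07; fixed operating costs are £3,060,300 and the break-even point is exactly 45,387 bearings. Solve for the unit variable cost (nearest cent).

Contribution per unit must be FC / Q = £3,060,300 / 45,387 = £67.4268.
Hence VC = price − CM = £125.07 − £67.4268 = £57.64.

£57.64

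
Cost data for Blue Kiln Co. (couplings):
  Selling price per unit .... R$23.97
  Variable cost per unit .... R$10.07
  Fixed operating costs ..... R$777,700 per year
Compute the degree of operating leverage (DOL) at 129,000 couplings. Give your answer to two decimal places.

At 129,000 units, contribution = 129,000 × R$13.90 = R$1,793,100.00.
EBIT = R$1,793,100.00 − R$777,700 = R$1,015,400.00.
So DOL = total CM / EBIT = R$1,793,100.00 / R$1,015,400.00 = 1.7659.

1.77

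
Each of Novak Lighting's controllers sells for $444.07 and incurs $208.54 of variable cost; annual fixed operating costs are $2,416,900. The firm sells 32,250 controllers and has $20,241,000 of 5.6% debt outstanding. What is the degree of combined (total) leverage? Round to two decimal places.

Contribution at this volume is 32,250 × $235.53 = $7,595,842.50.
EBIT = $7,595,842.50 − $2,416,900 = $5,178,942.50. Interest = $1,133,496.00, so EBIT − I = $4,045,446.50.
DCL = contribution ÷ (EBIT − I) = $7,595,842.50 ÷ $4,045,446.50 = 1.8776.

1.88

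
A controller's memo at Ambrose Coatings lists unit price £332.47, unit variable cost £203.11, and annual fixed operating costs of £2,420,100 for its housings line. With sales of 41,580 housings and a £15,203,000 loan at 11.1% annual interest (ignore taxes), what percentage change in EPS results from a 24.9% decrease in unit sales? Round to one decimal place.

Total contribution margin = 41,580 × £129.36 = £5,378,788.80.
Operating income = contribution − fixed costs = £5,378,788.80 − £2,420,100 = £2,958,688.80.
After interest of £1,687,533.00, pre-tax earnings = £1,271,155.80.
DCL = total CM / (EBIT − I) = £5,378,788.80 / £1,271,155.80 = 4.2314.
%ΔEPS = DCL × %ΔSales = 4.2314 × -24.9% = -105.4%.

-105.4%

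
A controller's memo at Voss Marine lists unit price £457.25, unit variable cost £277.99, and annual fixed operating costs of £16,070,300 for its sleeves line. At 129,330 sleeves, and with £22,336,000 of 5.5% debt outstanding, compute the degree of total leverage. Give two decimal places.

3.94

Contribution at this volume is 129,330 × £179.26 = £23,183,695.80.
Operating income = contribution − fixed costs = £23,183,695.80 − £16,070,300 = £7,113,395.80. Interest = £1,228,480.00, so EBIT − I = £5,884,915.80.
DCL = contribution ÷ (EBIT − I) = £23,183,695.80 ÷ £5,884,915.80 = 3.9395.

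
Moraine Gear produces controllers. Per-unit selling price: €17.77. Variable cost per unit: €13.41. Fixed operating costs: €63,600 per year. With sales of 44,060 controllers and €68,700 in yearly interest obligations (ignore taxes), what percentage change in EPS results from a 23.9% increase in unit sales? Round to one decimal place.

+76.8%

Total contribution margin = 44,060 × €4.36 = €192,101.60.
Operating income = contribution − fixed costs = €192,101.60 − €63,600 = €128,501.60.
After interest of €68,700.00, pre-tax earnings = €59,801.60.
Degree of combined leverage = contribution ÷ (EBIT − I) = €192,101.60 ÷ €59,801.60 = 3.2123.
%ΔEPS = DCL × %ΔSales = 3.2123 × +23.9% = +76.8%.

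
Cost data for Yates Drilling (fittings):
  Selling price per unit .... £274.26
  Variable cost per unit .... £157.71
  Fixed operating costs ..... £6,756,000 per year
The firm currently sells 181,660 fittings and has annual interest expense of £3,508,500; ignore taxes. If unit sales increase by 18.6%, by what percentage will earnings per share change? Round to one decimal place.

+36.1%

Contribution at this volume is 181,660 × £116.55 = £21,172,473.00.
Subtracting fixed costs: EBIT = £21,172,473.00 − £6,756,000 = £14,416,473.00.
After interest of £3,508,500.00, pre-tax earnings = £10,907,973.00.
DCL = total CM / (EBIT − I) = £21,172,473.00 / £10,907,973.00 = 1.9410.
EPS therefore changes by 1.9410 × (+18.6%) = +36.1%.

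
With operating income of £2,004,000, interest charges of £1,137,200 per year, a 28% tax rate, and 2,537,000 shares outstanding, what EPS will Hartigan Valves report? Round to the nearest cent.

Interest = £1,137,200.00, so EBT = £2,004,000 − £1,137,200.00 = £866,800.00.
After tax at 28%: net income = £866,800.00 × 0.72 = £624,096.00.
EPS = £624,096.00 ÷ 2,537,000 = £0.25.

£0.25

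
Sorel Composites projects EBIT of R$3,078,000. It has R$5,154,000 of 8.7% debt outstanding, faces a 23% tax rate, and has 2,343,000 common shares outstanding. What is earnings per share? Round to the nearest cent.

Pre-tax income = R$3,078,000 − R$448,398.00 = R$2,629,602.00.
Net income = R$2,629,602.00 × (1 − 0.23) = R$2,024,793.54.
Per share: R$2,024,793.54 / 2,343,000 shares = R$0.86.

R$0.86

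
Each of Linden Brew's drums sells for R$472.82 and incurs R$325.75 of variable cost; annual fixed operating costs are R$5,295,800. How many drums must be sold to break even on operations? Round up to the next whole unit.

Contribution margin per unit = R$472.82 − R$325.75 = R$147.07.
Break-even Q = R$5,295,800 / R$147.07 = 36,008.70 → 36,009 drums.

36,009 drums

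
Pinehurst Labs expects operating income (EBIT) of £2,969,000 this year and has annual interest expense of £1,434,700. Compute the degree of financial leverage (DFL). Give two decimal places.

Interest = £1,434,700.00.
Degree of financial leverage = EBIT / (EBIT − interest) = £2,969,000 / £1,534,300.00 = 1.9351.

1.94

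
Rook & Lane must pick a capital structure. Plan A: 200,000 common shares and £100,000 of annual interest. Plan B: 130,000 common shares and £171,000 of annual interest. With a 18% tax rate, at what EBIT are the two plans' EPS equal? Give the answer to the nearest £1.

£302,857

At indifference, (EBIT − 100,000)(1 − t)/200,000 = (EBIT − 171,000)(1 − t)/130,000.
Cancelling (1 − t) and cross-multiplying: 130,000·(EBIT − 100,000) = 200,000·(EBIT − 171,000).
Solving, EBIT = (171,000·200,000 − 100,000·130,000) / (200,000 − 130,000) = 21,200,000,000 / 70,000 = 302,857.14.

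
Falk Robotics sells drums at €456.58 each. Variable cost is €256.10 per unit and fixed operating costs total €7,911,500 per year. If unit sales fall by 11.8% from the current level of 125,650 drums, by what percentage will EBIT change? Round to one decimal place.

Contribution at this volume is 125,650 × €200.48 = €25,190,312.00.
Operating income = contribution − fixed costs = €25,190,312.00 − €7,911,500 = €17,278,812.00.
Degree of operating leverage = €25,190,312.00 / €17,278,812.00 = 1.4579.
So EBIT moves 1.4579 × (-11.8%) = -17.2%.

-17.2%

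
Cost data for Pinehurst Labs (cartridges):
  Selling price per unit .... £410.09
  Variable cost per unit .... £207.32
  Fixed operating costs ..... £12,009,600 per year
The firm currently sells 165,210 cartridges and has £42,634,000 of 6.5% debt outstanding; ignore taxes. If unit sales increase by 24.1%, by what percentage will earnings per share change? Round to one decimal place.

Contribution at this volume is 165,210 × £202.77 = £33,499,631.70.
Subtracting fixed costs: EBIT = £33,499,631.70 − £12,009,600 = £21,490,031.70.
Interest = £2,771,210.00, so EBIT − I = £18,718,821.70.
Degree of combined leverage = contribution ÷ (EBIT − I) = £33,499,631.70 ÷ £18,718,821.70 = 1.7896.
EPS therefore changes by 1.7896 × (+24.1%) = +43.1%.

+43.1%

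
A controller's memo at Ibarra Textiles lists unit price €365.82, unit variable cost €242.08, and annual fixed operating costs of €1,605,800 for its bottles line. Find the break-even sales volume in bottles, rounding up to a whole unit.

12,978 bottles

Unit CM = price − variable cost = €365.82 − €242.08 = €123.74.
Break-even Q = €1,605,800 / €123.74 = 12,977.21 → 12,978 bottles.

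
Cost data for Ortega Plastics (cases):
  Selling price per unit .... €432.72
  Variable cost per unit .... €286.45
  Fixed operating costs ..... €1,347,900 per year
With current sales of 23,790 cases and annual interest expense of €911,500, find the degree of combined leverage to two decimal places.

Total contribution margin = 23,790 × €146.27 = €3,479,763.30.
EBIT = €3,479,763.30 − €1,347,900 = €2,131,863.30. Interest = €911,500.00, so EBIT − I = €1,220,363.30.
DCL = contribution ÷ (EBIT − I) = €3,479,763.30 ÷ €1,220,363.30 = 2.8514.

2.85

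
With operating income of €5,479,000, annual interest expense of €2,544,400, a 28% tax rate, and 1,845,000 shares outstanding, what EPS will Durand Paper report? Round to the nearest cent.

€1.15

Pre-tax income = €5,479,000 − €2,544,400.00 = €2,934,600.00.
Net income = €2,934,600.00 × (1 − 0.28) = €2,112,912.00.
Per share: €2,112,912.00 / 1,845,000 shares = €1.15.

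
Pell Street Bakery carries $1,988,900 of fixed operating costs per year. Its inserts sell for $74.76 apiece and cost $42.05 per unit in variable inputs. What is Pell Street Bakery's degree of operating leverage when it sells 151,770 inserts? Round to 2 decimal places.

1.67

At 151,770 units, contribution = 151,770 × $32.71 = $4,964,396.70.
Operating income = contribution − fixed costs = $4,964,396.70 − $1,988,900 = $2,975,496.70.
Degree of operating leverage = $4,964,396.70 / $2,975,496.70 = 1.6684.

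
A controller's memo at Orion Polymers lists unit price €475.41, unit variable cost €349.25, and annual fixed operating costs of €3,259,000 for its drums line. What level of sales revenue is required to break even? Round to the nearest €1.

€12,280,923

CM per unit = €475.41 − €349.25 = €126.16; CM ratio = €126.16 / €475.41 = 0.2654.
Break-even sales = FC ÷ CM ratio = €3,259,000 × €475.41 / €126.16 = €12,280,923.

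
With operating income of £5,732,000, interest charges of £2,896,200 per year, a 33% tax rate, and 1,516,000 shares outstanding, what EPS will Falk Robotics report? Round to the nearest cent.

£1.25

Pre-tax income = £5,732,000 − £2,896,200.00 = £2,835,800.00.
After tax at 33%: net income = £2,835,800.00 × 0.67 = £1,899,986.00.
Per share: £1,899,986.00 / 1,516,000 shares = £1.25.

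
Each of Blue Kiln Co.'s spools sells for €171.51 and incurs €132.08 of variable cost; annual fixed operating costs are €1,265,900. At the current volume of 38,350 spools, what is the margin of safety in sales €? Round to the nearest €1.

Contribution margin per unit = €171.51 − €132.08 = €39.43. Break-even units = €1,265,900 ÷ €39.43 = 32,105.00; break-even revenue = 32,105.00 × €171.51 = €5,506,327.90.
Current sales = 38,350 × €171.51 = €6,577,408.50.
Margin of safety = €6,577,408.50 − €5,506,327.90 = €1,071,081.

€1,071,081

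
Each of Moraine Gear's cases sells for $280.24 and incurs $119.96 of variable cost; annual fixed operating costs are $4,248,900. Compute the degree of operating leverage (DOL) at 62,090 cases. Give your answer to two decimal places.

Contribution at this volume is 62,090 × $160.28 = $9,951,785.20.
Subtracting fixed costs: EBIT = $9,951,785.20 − $4,248,900 = $5,702,885.20.
Degree of operating leverage = $9,951,785.20 / $5,702,885.20 = 1.7450.

1.75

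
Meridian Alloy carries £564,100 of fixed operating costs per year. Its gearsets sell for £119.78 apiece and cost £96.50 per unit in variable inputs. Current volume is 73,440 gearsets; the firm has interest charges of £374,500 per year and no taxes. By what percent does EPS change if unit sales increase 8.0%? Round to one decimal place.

At 73,440 units, contribution = 73,440 × £23.28 = £1,709,683.20.
EBIT = £1,709,683.20 − £564,100 = £1,145,583.20.
Interest = £374,500.00, so EBIT − I = £771,083.20.
Degree of combined leverage = contribution ÷ (EBIT − I) = £1,709,683.20 ÷ £771,083.20 = 2.2172.
%ΔEPS = DCL × %ΔSales = 2.2172 × +8.0% = +17.7%.

+17.7%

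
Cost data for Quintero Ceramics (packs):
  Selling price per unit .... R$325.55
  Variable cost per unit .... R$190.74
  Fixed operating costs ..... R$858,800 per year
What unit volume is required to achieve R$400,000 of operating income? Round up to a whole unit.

9,338 packs

Unit CM = price − variable cost = R$325.55 − R$190.74 = R$134.81.
Required volume = (fixed costs + target profit) ÷ CM = (R$858,800 + R$400,000) ÷ R$134.81 = 9,337.59, so 9,338 packs.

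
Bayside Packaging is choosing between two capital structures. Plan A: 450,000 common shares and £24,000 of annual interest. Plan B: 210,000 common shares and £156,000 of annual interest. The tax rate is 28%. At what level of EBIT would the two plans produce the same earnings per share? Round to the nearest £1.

£271,500

At indifference, (EBIT − 24,000)(1 − t)/450,000 = (EBIT − 156,000)(1 − t)/210,000.
Cancelling (1 − t) and cross-multiplying: 210,000·(EBIT − 24,000) = 450,000·(EBIT − 156,000).
Solving, EBIT = (156,000·450,000 − 24,000·210,000) / (450,000 − 210,000) = 65,160,000,000 / 240,000 = 271,500.00.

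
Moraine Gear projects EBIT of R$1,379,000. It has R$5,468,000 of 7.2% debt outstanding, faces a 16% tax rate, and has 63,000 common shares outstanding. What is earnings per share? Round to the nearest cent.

R$13.14

Interest = R$393,696.00, so EBT = R$1,379,000 − R$393,696.00 = R$985,304.00.
After tax at 16%: net income = R$985,304.00 × 0.84 = R$827,655.36.
Per share: R$827,655.36 / 63,000 shares = R$13.14.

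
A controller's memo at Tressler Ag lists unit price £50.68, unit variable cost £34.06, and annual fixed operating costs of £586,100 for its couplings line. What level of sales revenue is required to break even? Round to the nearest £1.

Contribution margin per unit = £50.68 − £34.06 = £16.62, a CM ratio of £16.62 ÷ £50.68 = 0.3279.
Break-even revenue = fixed costs × price ÷ CM = £586,100 × £50.68 ÷ £16.62 = £1,787,217.

£1,787,217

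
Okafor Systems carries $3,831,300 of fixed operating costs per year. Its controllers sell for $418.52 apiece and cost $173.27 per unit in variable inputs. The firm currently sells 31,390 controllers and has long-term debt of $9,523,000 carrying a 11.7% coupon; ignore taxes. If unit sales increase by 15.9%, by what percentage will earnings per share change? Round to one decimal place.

+44.5%

Contribution at this volume is 31,390 × $245.25 = $7,698,397.50.
Subtracting fixed costs: EBIT = $7,698,397.50 − $3,831,300 = $3,867,097.50.
After interest of $1,114,191.00, pre-tax earnings = $2,752,906.50.
Degree of combined leverage = contribution ÷ (EBIT − I) = $7,698,397.50 ÷ $2,752,906.50 = 2.7965.
%ΔEPS = DCL × %ΔSales = 2.7965 × +15.9% = +44.5%.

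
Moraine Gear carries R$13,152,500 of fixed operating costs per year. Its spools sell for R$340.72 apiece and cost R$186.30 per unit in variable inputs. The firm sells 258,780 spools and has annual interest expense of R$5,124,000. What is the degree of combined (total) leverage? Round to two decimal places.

Contribution at this volume is 258,780 × R$154.42 = R$39,960,807.60.
Subtracting fixed costs: EBIT = R$39,960,807.60 − R$13,152,500 = R$26,808,307.60. Interest = R$5,124,000.00, so EBIT − I = R$21,684,307.60.
Degree of total leverage = total CM / (EBIT − interest) = R$39,960,807.60 / R$21,684,307.60 = 1.8428.

1.84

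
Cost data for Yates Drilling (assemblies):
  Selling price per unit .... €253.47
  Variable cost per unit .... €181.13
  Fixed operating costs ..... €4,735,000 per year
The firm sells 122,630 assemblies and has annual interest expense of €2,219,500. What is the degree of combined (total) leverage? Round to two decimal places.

4.63

At 122,630 units, contribution = 122,630 × €72.34 = €8,871,054.20.
Subtracting fixed costs: EBIT = €8,871,054.20 − €4,735,000 = €4,136,054.20. Interest = €2,219,500.00.
DOL = €8,871,054.20 ÷ €4,136,054.20 = 2.1448; DFL = €4,136,054.20 ÷ €1,916,554.20 = 2.1581.
DCL = DOL × DFL = 2.1448 × 2.1581 = 4.6287.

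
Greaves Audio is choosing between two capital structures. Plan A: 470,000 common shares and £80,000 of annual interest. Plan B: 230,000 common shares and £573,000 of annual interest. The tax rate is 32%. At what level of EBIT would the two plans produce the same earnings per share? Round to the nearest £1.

£1,045,458

At indifference, (EBIT − 80,000)(1 − t)/470,000 = (EBIT − 573,000)(1 − t)/230,000.
Cancelling (1 − t) and cross-multiplying: 230,000·(EBIT − 80,000) = 470,000·(EBIT − 573,000).
Solving, EBIT = (573,000·470,000 − 80,000·230,000) / (470,000 − 230,000) = 250,910,000,000 / 240,000 = 1,045,458.33.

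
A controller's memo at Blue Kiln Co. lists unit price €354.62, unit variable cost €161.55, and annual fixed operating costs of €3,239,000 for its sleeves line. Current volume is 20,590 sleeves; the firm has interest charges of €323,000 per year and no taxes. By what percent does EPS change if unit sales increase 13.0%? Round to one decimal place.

+125.0%

Total contribution margin = 20,590 × €193.07 = €3,975,311.30.
Subtracting fixed costs: EBIT = €3,975,311.30 − €3,239,000 = €736,311.30.
Interest = €323,000.00, so EBIT − I = €413,311.30.
Degree of combined leverage = contribution ÷ (EBIT − I) = €3,975,311.30 ÷ €413,311.30 = 9.6182.
EPS therefore changes by 9.6182 × (+13.0%) = +125.0%.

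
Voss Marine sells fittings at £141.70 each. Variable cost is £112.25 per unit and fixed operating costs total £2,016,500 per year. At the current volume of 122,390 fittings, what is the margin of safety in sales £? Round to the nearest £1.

Unit CM = price − variable cost = £141.70 − £112.25 = £29.45. Break-even units = £2,016,500 ÷ £29.45 = 68,471.99; break-even revenue = 68,471.99 × £141.70 = £9,702,480.48.
Current sales = 122,390 × £141.70 = £17,342,663.00.
Margin of safety = £17,342,663.00 − £9,702,480.48 = £7,640,183.

£7,640,183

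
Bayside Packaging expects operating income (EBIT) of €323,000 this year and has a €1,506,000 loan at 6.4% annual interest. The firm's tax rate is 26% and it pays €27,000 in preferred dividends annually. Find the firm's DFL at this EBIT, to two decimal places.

Interest = €96,384.00.
Preferred dividends grossed up pre-tax: €27,000 / (1 − 0.26) = €36,486.49.
DFL = EBIT ÷ [EBIT − I − D_p/(1−t)] = €323,000 ÷ [€323,000 − €96,384.00 − €36,486.49] = €323,000 ÷ €190,129.51 = 1.6988.

1.70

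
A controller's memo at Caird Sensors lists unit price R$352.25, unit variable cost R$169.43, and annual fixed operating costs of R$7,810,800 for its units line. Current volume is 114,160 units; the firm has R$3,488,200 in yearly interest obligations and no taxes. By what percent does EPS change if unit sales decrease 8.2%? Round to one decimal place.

Contribution at this volume is 114,160 × R$182.82 = R$20,870,731.20.
Subtracting fixed costs: EBIT = R$20,870,731.20 − R$7,810,800 = R$13,059,931.20.
Interest = R$3,488,200.00, so EBIT − I = R$9,571,731.20.
Degree of combined leverage = contribution ÷ (EBIT − I) = R$20,870,731.20 ÷ R$9,571,731.20 = 2.1805.
EPS therefore changes by 2.1805 × (-8.2%) = -17.9%.

-17.9%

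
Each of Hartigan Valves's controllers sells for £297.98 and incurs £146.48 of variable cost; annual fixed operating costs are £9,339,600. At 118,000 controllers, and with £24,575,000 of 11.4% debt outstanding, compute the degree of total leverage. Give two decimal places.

At 118,000 units, contribution = 118,000 × £151.50 = £17,877,000.00.
EBIT = £17,877,000.00 − £9,339,600 = £8,537,400.00. Interest = £2,801,550.00.
DOL = £17,877,000.00 ÷ £8,537,400.00 = 2.0940; DFL = £8,537,400.00 ÷ £5,735,850.00 = 1.4884.
DCL = DOL × DFL = 2.0940 × 1.4884 = 3.1167.

3.12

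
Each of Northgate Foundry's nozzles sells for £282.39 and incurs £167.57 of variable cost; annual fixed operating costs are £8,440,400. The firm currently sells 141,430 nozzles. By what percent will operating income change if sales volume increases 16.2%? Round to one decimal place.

Contribution at this volume is 141,430 × £114.82 = £16,238,992.60.
Subtracting fixed costs: EBIT = £16,238,992.60 − £8,440,400 = £7,798,592.60.
DOL = contribution ÷ EBIT = £16,238,992.60 ÷ £7,798,592.60 = 2.0823.
%ΔEBIT = DOL × %ΔSales = 2.0823 × +16.2% = +33.7%.

+33.7%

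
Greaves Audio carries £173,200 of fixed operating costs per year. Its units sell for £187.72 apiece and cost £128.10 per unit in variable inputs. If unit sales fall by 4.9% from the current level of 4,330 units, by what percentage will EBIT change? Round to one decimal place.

Contribution at this volume is 4,330 × £59.62 = £258,154.60.
EBIT = £258,154.60 − £173,200 = £84,954.60.
DOL = contribution ÷ EBIT = £258,154.60 ÷ £84,954.60 = 3.0387.
So EBIT moves 3.0387 × (-4.9%) = -14.9%.

-14.9%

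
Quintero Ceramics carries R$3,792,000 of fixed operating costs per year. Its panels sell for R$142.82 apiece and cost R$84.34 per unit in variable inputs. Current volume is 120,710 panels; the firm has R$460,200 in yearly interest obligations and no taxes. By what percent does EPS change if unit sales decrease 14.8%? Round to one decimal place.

Contribution at this volume is 120,710 × R$58.48 = R$7,059,120.80.
EBIT = R$7,059,120.80 − R$3,792,000 = R$3,267,120.80.
Interest = R$460,200.00, so EBIT − I = R$2,806,920.80.
Degree of combined leverage = contribution ÷ (EBIT − I) = R$7,059,120.80 ÷ R$2,806,920.80 = 2.5149.
%ΔEPS = DCL × %ΔSales = 2.5149 × -14.8% = -37.2%.

-37.2%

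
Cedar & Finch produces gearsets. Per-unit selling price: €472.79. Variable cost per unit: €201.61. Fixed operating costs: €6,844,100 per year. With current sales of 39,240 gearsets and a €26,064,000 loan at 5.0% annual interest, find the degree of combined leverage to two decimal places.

Contribution at this volume is 39,240 × €271.18 = €10,641,103.20.
Subtracting fixed costs: EBIT = €10,641,103.20 − €6,844,100 = €3,797,003.20. Interest = €1,303,200.00, so EBIT − I = €2,493,803.20.
DCL = contribution ÷ (EBIT − I) = €10,641,103.20 ÷ €2,493,803.20 = 4.2670.

4.27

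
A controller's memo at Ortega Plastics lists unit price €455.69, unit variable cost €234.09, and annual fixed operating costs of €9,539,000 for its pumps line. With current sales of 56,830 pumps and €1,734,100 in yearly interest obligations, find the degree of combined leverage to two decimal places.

At 56,830 units, contribution = 56,830 × €221.60 = €12,593,528.00.
Operating income = contribution − fixed costs = €12,593,528.00 − €9,539,000 = €3,054,528.00. Interest = €1,734,100.00, so EBIT − I = €1,320,428.00.
Degree of total leverage = total CM / (EBIT − interest) = €12,593,528.00 / €1,320,428.00 = 9.5375.

9.54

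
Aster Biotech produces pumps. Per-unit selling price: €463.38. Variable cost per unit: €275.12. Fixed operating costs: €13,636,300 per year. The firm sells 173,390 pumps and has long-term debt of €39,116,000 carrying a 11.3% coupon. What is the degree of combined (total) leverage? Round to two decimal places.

At 173,390 units, contribution = 173,390 × €188.26 = €32,642,401.40.
Operating income = contribution − fixed costs = €32,642,401.40 − €13,636,300 = €19,006,101.40. Interest = €4,420,108.00.
DOL = €32,642,401.40 ÷ €19,006,101.40 = 1.7175; DFL = €19,006,101.40 ÷ €14,585,993.40 = 1.3030.
DCL = DOL × DFL = 1.7175 × 1.3030 = 2.2379.

2.24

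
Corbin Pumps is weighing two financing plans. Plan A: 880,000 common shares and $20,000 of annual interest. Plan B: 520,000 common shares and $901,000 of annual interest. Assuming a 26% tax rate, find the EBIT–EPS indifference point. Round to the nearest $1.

$2,173,556

At indifference, (EBIT − 20,000)(1 − t)/880,000 = (EBIT − 901,000)(1 − t)/520,000.
Cancelling (1 − t) and cross-multiplying: 520,000·(EBIT − 20,000) = 880,000·(EBIT − 901,000).
Solving, EBIT = (901,000·880,000 − 20,000·520,000) / (880,000 − 520,000) = 782,480,000,000 / 360,000 = 2,173,555.56.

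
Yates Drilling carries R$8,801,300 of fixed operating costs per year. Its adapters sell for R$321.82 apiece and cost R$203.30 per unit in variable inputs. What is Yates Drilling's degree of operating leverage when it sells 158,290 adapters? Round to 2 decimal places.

At 158,290 units, contribution = 158,290 × R$118.52 = R$18,760,530.80.
Subtracting fixed costs: EBIT = R$18,760,530.80 − R$8,801,300 = R$9,959,230.80.
Degree of operating leverage = R$18,760,530.80 / R$9,959,230.80 = 1.8837.

1.88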